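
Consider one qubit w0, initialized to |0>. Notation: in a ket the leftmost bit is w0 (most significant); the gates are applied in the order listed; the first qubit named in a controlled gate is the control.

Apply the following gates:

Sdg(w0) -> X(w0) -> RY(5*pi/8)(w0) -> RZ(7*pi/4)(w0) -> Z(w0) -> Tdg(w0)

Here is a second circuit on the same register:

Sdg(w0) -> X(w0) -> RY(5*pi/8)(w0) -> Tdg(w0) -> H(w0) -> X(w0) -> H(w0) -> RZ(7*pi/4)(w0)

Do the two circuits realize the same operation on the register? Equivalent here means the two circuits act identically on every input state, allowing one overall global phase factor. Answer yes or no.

Yes: on every input state the two circuits agree up to one overall phase factor.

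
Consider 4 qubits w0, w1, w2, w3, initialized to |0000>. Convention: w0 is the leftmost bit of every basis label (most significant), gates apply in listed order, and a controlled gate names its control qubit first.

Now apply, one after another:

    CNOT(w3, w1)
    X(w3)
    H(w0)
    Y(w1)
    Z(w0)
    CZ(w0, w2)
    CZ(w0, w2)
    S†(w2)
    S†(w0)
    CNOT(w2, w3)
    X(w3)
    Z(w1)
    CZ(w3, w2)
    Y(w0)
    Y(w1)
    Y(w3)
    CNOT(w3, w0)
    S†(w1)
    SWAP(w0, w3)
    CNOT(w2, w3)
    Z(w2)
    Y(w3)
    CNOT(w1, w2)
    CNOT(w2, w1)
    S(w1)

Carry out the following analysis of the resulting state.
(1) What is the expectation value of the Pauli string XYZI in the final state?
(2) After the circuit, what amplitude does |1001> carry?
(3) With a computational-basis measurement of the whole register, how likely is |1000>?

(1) The observable XYZI averages to 0.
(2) The amplitude on |1001> is sqrt(2)*I/2.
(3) The probability of measuring |1000> is 1/2.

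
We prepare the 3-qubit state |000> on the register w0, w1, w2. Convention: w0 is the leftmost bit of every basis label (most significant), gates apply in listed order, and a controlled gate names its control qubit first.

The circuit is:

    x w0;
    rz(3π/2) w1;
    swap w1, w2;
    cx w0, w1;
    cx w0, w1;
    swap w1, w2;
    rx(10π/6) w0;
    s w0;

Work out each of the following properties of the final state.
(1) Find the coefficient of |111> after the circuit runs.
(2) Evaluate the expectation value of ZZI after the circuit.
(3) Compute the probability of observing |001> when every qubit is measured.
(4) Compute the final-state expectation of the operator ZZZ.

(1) The final state's coefficient on |111> equals 0. Key observation: gates 3-6 undo each other exactly, leaving only the rest of the circuit to track.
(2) The observable ZZI averages to -1/2.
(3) The probability of measuring |001> is 0.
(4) The observable ZZZ averages to -1/2.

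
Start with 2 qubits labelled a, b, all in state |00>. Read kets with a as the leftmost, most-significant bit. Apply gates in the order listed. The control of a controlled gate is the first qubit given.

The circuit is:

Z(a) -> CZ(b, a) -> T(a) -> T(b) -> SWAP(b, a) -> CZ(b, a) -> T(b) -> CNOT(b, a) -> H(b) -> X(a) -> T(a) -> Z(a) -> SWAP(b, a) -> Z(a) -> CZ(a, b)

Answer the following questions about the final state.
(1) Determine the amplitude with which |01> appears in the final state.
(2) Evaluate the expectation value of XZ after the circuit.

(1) |01> carries amplitude -sqrt(2)*exp(I*pi/4)/2 in the final state.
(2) The observable XZ averages to -1.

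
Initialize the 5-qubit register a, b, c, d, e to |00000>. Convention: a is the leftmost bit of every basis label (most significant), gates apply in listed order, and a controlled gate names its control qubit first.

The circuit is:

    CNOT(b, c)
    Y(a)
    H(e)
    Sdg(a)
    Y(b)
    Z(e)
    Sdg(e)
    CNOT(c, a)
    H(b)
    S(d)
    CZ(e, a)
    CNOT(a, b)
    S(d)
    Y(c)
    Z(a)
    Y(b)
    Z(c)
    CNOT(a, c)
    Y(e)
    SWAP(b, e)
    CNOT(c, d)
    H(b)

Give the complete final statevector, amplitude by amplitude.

The final amplitudes are sqrt(2)*(-1 - I)/4 on |10000>, sqrt(2)*(-1 - I)/4 on |10001>, sqrt(2)*(1 - I)/4 on |11000>, sqrt(2)*(1 - I)/4 on |11001>, and 0 on every other basis state.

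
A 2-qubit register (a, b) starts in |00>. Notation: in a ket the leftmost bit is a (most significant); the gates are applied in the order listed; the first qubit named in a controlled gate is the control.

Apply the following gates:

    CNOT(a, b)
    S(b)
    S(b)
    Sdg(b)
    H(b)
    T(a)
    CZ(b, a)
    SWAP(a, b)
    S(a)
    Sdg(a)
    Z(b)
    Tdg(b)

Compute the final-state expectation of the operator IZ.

The observable IZ averages to 1. Key observation: the block from step 9 through step 10 cancels to the identity and can be dropped.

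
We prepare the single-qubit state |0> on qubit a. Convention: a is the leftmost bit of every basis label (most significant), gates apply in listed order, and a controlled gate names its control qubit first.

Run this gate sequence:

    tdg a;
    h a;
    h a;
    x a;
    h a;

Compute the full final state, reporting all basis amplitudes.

The final amplitudes are sqrt(2)/2 on |0>, -sqrt(2)/2 on |1>.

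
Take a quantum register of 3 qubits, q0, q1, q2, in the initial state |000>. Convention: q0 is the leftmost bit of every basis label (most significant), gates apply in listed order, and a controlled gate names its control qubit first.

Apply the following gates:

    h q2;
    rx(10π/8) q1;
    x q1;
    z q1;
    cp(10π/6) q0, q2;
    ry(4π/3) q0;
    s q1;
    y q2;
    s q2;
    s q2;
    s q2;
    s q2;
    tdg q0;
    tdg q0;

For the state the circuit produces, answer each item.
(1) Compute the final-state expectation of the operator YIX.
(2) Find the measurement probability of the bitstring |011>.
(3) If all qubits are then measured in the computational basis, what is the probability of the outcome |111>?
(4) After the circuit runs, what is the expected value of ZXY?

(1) The expectation value of YIX is -sqrt(3)/2.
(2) The probability of measuring |011> is 1/16 - sqrt(2)/32.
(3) Outcome |111> occurs with probability 3/16 - 3*sqrt(2)/32.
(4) The observable ZXY averages to 0.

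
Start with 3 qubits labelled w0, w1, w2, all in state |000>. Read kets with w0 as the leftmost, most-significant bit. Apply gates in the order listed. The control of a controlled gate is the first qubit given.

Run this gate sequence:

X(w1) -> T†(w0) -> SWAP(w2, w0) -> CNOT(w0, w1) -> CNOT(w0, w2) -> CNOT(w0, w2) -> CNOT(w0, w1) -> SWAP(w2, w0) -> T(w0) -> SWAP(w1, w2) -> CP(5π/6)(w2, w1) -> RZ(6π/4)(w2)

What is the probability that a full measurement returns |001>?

The probability of measuring |001> is 1. Key observation: gates 2-9 undo each other exactly, leaving only the rest of the circuit to track.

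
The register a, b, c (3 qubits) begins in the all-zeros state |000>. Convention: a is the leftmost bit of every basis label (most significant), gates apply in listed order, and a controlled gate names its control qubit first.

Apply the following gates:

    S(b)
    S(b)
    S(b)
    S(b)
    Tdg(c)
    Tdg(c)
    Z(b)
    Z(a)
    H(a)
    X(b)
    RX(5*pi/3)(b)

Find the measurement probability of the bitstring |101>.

A full measurement returns |101> with probability 0. Key observation: the block from step 1 through step 4 cancels to the identity and can be dropped.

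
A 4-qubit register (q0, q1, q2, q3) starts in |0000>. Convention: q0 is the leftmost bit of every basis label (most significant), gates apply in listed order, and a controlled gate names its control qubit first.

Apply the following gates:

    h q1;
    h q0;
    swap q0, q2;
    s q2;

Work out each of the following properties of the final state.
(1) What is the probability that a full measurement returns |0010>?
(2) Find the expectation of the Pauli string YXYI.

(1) The probability of measuring |0010> is 1/4.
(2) In the final state, YXYI has expectation 0.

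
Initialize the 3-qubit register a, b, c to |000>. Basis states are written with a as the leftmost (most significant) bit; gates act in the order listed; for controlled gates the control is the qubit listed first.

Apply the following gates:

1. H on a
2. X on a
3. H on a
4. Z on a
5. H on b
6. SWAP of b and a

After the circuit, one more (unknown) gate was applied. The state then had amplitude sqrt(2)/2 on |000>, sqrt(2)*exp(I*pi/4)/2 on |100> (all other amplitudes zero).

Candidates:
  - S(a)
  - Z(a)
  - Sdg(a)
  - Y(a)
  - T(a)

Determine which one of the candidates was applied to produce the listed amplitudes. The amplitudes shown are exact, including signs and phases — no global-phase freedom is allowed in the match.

It was T(a) that produced the state shown.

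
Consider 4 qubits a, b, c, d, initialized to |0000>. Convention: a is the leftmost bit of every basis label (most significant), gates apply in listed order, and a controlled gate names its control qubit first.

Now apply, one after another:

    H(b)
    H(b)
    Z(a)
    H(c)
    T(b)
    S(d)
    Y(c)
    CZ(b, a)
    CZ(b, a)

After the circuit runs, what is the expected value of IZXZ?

The observable IZXZ averages to -1. Key observation: steps 1-2 multiply out to the identity, so the circuit reduces to the remaining gates.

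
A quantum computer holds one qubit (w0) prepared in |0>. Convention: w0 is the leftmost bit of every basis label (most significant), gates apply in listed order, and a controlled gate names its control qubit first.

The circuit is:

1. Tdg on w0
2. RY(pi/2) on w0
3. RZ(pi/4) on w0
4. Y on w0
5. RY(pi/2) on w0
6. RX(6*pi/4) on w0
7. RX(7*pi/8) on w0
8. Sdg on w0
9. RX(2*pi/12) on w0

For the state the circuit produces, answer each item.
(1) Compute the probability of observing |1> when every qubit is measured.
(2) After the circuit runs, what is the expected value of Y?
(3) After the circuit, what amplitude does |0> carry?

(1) Outcome |1> occurs with probability -sqrt(6*sqrt(2) + 12)/16 - sqrt(12 - 6*sqrt(2))/16 + 1/2.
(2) The expectation value of Y is sqrt(2)*(-sqrt(sqrt(2) + 2) - sqrt(2 - sqrt(2)))/8.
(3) The final state's coefficient on |0> equals sqrt(3)*exp(-I*pi/8)*cos(7*pi/16)/4 - exp(I*pi/8)*cos(7*pi/16)/4 + I*exp(I*pi/8)*cos(7*pi/16)/4 + sqrt(3)*I*exp(-I*pi/8)*cos(7*pi/16)/4 + exp(I*pi/8)*sin(7*pi/16)/4 - sqrt(3)*exp(-I*pi/8)*sin(7*pi/16)/4 + I*exp(I*pi/8)*sin(7*pi/16)/4 + sqrt(3)*I*exp(-I*pi/8)*sin(7*pi/16)/4.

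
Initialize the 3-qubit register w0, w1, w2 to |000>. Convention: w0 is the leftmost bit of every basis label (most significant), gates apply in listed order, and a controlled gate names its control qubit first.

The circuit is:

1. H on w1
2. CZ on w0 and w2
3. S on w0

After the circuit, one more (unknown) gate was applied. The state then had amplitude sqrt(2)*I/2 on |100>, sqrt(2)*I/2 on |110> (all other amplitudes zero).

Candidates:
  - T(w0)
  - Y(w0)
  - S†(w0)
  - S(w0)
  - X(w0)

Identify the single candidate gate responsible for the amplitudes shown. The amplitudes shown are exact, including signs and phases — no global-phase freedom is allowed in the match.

The unique candidate consistent with the amplitudes is Y(w0).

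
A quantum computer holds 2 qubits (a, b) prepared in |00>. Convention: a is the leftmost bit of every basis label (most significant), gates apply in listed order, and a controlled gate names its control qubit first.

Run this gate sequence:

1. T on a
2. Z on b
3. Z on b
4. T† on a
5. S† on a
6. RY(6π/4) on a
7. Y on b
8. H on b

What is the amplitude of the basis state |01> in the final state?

|01> carries amplitude I/2 in the final state.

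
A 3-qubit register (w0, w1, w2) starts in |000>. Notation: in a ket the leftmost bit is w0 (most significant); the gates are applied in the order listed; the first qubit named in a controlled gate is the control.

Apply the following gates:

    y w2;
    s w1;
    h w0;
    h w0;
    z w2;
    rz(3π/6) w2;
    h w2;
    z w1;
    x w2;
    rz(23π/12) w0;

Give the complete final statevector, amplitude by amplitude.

The final amplitudes are -sqrt(2)*exp(19*I*pi/24)/2 on |000>, sqrt(2)*exp(19*I*pi/24)/2 on |001>, and 0 on every other basis state.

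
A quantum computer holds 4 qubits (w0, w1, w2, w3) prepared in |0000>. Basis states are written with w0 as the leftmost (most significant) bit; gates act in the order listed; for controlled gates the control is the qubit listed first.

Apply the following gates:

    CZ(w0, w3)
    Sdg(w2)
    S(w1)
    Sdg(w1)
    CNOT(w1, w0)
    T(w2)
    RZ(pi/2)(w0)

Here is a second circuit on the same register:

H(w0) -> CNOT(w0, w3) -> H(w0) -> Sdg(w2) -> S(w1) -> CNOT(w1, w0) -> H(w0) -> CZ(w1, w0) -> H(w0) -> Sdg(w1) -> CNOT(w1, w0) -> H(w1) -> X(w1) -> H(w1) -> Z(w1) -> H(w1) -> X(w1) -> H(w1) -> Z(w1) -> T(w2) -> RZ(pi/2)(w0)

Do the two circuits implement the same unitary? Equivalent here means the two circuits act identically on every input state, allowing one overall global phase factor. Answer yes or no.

No, they are not equivalent — no single phase factor reconciles the two unitaries.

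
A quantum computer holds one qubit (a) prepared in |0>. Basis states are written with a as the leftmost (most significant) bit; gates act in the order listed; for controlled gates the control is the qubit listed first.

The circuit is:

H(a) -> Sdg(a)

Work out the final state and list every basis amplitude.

After the circuit, the state carries amplitude sqrt(2)/2 on |0>, -sqrt(2)*I/2 on |1>.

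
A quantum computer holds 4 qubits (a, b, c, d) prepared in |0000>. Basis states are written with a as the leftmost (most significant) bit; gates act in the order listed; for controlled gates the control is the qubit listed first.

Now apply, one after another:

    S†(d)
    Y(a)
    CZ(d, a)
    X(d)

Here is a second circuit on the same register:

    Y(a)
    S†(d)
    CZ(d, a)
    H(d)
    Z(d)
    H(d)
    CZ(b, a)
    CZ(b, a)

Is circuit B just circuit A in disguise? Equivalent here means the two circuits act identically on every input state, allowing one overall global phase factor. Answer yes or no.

Yes: on every input state the two circuits agree up to one overall phase factor.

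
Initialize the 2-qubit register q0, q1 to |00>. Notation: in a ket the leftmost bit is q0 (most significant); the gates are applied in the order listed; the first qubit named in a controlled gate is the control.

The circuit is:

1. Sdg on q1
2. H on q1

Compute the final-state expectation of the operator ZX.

The observable ZX averages to 1.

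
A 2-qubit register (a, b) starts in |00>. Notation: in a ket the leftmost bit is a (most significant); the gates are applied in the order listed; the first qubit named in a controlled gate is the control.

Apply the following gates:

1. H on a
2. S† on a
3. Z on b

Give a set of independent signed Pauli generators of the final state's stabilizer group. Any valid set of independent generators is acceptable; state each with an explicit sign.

The final state is stabilized by the group generated by -YI, +IZ; other independent generating sets are equally valid.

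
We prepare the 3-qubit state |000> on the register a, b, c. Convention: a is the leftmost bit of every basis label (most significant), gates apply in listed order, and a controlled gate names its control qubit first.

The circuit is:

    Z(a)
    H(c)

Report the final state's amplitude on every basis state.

The final amplitudes are sqrt(2)/2 on |000>, sqrt(2)/2 on |001>, and 0 on every other basis state.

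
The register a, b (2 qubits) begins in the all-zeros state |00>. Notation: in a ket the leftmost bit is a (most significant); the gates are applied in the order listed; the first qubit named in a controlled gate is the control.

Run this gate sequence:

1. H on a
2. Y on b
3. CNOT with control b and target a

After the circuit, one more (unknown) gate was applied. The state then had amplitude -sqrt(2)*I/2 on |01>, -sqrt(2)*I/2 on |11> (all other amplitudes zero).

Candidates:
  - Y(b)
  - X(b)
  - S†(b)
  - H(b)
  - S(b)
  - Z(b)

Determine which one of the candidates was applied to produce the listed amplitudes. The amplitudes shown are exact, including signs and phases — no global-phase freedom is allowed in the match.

It was Z(b) that produced the state shown.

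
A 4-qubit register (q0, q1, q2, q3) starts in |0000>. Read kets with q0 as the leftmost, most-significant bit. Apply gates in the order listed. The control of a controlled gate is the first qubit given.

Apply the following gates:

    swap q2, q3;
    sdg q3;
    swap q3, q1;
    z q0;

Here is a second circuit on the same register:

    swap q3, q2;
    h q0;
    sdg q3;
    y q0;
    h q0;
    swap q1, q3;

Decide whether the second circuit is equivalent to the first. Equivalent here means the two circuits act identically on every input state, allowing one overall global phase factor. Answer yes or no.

No, they are not equivalent — no single phase factor reconciles the two unitaries.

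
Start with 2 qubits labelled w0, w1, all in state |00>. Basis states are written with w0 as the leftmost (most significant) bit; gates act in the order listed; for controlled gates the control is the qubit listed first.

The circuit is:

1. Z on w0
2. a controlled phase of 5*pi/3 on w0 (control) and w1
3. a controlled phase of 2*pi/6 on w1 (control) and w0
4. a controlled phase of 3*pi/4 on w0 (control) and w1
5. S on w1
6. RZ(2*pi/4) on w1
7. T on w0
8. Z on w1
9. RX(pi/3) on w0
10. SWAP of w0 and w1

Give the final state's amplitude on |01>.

|01> carries amplitude -exp(I*pi/4)/2 in the final state.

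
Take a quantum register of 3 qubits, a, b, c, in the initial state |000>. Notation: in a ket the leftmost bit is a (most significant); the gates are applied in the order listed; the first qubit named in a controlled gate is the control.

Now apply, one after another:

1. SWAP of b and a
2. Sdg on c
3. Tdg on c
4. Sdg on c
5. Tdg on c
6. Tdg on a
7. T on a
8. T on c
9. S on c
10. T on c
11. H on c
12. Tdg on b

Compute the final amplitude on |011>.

The amplitude on |011> is 0. Key observation: gates 3-10 undo each other exactly, leaving only the rest of the circuit to track.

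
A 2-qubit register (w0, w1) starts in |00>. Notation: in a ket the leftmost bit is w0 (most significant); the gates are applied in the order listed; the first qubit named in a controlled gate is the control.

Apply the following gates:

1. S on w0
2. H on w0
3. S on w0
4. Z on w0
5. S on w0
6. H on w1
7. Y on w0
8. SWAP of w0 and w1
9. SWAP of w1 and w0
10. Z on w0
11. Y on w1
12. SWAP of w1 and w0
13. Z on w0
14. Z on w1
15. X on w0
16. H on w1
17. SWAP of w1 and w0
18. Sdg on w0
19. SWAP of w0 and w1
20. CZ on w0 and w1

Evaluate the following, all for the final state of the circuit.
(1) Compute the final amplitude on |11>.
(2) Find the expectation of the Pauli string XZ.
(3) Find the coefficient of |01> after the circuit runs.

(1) The final state's coefficient on |11> equals -sqrt(2)*I/2.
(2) The observable XZ averages to 1.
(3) |01> carries amplitude sqrt(2)*I/2 in the final state.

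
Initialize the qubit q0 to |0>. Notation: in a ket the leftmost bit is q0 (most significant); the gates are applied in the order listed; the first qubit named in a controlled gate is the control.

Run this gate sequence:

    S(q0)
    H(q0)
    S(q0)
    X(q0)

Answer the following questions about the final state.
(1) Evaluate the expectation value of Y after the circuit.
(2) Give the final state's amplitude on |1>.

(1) The observable Y averages to -1.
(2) The amplitude on |1> is sqrt(2)/2.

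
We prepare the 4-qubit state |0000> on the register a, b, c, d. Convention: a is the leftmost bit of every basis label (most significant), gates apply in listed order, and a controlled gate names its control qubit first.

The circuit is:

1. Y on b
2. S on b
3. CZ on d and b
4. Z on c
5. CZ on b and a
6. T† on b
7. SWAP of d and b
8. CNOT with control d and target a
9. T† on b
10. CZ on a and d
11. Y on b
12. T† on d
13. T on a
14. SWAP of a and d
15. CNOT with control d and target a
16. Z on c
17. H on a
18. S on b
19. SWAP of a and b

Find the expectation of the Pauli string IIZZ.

The observable IIZZ averages to -1.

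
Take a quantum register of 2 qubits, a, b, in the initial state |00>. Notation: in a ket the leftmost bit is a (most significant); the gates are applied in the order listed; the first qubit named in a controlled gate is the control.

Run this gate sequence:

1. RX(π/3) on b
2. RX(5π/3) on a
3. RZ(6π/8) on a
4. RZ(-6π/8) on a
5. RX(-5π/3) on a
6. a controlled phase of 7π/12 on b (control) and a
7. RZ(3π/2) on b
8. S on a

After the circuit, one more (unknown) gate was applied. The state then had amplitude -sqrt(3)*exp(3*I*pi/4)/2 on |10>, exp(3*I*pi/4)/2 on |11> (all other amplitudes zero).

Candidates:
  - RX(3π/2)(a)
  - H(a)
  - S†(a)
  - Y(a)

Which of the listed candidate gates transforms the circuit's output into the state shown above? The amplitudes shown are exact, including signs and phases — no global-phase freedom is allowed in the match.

It was Y(a) that produced the state shown. Key observation: steps 2-5 multiply out to the identity, so the circuit reduces to the remaining gates.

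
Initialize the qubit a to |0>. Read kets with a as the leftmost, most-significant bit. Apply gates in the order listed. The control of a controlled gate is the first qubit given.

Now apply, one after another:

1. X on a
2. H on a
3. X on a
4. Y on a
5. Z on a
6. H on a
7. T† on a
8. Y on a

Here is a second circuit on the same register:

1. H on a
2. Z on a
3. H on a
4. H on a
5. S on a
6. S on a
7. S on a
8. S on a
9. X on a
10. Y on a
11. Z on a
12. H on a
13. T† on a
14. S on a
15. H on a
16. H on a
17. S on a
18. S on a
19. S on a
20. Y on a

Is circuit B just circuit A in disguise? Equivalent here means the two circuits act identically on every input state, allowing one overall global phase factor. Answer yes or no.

Yes: on every input state the two circuits agree up to one overall phase factor.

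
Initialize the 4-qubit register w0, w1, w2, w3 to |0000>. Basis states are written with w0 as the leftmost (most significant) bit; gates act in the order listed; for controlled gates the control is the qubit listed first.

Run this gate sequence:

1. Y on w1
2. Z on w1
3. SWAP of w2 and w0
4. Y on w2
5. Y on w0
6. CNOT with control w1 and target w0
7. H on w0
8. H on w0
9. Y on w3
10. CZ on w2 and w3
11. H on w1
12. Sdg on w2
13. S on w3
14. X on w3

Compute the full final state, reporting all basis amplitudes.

The resulting statevector has amplitude sqrt(2)/2 on |0010>, -sqrt(2)/2 on |0110>, and 0 on every other basis state. Key observation: the block from step 7 through step 8 cancels to the identity and can be dropped.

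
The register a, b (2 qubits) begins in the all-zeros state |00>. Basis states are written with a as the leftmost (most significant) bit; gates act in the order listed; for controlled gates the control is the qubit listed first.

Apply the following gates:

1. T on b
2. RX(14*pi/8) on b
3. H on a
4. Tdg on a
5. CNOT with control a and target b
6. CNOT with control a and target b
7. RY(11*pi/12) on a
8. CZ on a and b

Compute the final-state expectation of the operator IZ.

In the final state, IZ has expectation sqrt(2)/2.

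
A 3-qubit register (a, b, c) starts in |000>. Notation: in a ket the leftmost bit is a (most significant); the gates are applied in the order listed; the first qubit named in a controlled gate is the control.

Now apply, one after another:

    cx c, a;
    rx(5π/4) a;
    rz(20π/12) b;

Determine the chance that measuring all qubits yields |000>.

The probability of measuring |000> is 1/2 - sqrt(2)/4.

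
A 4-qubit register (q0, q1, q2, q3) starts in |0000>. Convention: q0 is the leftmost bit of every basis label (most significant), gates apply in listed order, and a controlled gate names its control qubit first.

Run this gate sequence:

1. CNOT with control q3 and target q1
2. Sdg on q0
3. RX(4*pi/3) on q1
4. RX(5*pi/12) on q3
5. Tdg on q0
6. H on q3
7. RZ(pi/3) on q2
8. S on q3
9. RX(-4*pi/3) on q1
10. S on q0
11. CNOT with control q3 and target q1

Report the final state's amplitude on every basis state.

The resulting statevector has amplitude -sqrt(6*sqrt(2) + 12)*exp(I*pi/3)/8 - sqrt(2*sqrt(2) + 4)*exp(5*I*pi/6)/8 - sqrt(12 - 6*sqrt(2))*exp(5*I*pi/6)/8 + sqrt(4 - 2*sqrt(2))*exp(I*pi/3)/8 on |0000>, -sqrt(4 - 2*sqrt(2))*exp(5*I*pi/6)/8 + sqrt(12 - 6*sqrt(2))*exp(I*pi/3)/8 + sqrt(6*sqrt(2) + 12)*exp(5*I*pi/6)/8 + sqrt(2*sqrt(2) + 4)*exp(I*pi/3)/8 on |0101>, and 0 on every other basis state.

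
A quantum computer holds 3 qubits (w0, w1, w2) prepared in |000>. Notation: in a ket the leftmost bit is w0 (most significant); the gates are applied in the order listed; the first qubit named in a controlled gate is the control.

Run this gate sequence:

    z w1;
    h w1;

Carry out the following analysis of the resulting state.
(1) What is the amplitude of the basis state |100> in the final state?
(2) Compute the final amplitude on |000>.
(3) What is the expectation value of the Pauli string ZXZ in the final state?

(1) The final state's coefficient on |100> equals 0.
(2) The final state's coefficient on |000> equals sqrt(2)/2.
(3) The expectation value of ZXZ is 1.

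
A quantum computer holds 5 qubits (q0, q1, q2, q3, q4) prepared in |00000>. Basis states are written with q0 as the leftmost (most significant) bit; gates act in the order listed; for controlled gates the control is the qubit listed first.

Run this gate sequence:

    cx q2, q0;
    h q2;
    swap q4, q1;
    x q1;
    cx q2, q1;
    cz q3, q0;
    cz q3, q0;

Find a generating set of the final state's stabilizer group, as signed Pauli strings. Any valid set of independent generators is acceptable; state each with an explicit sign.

One valid set of independent stabilizer generators is +IXXII, +ZIIII, -IZZII, +IIIZI, +IIIIZ (any independent generating set of the same group is equally correct). Key observation: gates 6-7 undo each other exactly, leaving only the rest of the circuit to track.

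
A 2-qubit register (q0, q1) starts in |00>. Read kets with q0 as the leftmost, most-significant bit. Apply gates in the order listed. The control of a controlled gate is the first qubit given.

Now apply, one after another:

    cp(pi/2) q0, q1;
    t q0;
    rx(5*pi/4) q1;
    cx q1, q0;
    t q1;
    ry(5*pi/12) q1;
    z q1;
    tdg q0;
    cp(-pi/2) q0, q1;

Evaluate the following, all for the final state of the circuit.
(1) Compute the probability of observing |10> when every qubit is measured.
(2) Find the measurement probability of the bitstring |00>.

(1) The probability of measuring |10> is -sqrt(6)/16 - sqrt(3)/16 + 3*sqrt(2)/16 + 5/16.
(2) The probability of measuring |00> is -3*sqrt(2)/16 - sqrt(3)/16 + sqrt(6)/16 + 5/16.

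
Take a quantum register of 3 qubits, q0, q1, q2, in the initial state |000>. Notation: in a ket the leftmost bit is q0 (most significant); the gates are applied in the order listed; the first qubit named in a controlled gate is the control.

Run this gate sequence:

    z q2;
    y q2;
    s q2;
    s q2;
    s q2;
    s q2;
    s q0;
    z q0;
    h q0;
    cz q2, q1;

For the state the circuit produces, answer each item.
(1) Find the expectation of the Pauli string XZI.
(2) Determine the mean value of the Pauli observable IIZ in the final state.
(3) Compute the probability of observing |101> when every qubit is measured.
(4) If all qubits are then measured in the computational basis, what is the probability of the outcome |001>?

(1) In the final state, XZI has expectation 1. Key observation: the block from step 3 through step 6 cancels to the identity and can be dropped.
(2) In the final state, IIZ has expectation -1.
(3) A full measurement returns |101> with probability 1/2.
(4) Outcome |001> occurs with probability 1/2.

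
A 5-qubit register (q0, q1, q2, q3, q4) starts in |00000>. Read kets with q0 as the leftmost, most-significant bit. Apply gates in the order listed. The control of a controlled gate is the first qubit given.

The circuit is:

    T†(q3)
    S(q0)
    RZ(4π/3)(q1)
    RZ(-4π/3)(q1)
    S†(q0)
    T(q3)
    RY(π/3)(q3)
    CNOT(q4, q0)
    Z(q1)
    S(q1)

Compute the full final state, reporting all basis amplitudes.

The final amplitudes are sqrt(3)/2 on |00000>, 1/2 on |00010>, and 0 on every other basis state.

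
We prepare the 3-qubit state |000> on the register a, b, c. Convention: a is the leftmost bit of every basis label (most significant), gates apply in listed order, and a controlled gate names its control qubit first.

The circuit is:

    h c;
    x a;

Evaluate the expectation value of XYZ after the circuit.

The observable XYZ averages to 0.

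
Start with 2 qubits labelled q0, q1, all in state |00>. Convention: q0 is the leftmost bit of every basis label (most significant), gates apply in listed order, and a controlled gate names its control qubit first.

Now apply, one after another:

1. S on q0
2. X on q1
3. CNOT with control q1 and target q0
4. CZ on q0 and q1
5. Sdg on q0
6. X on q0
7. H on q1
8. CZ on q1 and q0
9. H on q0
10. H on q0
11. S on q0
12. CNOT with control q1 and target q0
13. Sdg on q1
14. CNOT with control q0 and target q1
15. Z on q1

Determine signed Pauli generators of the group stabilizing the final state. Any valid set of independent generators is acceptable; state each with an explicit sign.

One valid set of independent stabilizer generators is +YI, +IZ (any independent generating set of the same group is equally correct).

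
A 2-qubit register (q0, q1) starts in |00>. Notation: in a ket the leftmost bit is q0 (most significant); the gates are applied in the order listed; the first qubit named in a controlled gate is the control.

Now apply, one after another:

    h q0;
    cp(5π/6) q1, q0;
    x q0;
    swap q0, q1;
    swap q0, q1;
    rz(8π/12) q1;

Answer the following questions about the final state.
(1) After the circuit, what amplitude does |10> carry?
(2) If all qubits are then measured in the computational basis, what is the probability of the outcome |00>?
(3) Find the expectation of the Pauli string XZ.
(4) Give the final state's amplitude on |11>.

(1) |10> carries amplitude -sqrt(2)*exp(2*I*pi/3)/2 in the final state. Key observation: steps 4-5 multiply out to the identity, so the circuit reduces to the remaining gates.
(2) Outcome |00> occurs with probability 1/2.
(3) The expectation value of XZ is 1.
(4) The amplitude on |11> is 0.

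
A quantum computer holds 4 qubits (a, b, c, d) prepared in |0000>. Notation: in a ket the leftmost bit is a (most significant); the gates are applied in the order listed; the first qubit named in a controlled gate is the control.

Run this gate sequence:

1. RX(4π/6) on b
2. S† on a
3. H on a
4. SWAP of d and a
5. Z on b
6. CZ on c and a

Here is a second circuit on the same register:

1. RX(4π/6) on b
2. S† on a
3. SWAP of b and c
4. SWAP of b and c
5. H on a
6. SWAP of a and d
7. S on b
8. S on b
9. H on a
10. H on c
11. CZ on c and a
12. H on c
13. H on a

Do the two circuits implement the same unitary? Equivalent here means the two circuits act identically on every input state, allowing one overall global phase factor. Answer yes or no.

No, they are not equivalent — no single phase factor reconciles the two unitaries.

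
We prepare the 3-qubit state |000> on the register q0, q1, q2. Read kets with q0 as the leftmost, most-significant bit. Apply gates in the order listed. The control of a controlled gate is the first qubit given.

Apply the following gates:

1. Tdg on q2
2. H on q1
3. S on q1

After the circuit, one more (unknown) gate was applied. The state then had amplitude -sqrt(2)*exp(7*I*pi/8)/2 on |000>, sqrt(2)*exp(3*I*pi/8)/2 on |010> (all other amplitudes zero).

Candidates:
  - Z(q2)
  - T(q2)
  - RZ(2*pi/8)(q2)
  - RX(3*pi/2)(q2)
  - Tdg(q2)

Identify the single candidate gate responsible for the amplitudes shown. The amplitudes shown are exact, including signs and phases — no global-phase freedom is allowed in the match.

The applied gate was RZ(2*pi/8)(q2).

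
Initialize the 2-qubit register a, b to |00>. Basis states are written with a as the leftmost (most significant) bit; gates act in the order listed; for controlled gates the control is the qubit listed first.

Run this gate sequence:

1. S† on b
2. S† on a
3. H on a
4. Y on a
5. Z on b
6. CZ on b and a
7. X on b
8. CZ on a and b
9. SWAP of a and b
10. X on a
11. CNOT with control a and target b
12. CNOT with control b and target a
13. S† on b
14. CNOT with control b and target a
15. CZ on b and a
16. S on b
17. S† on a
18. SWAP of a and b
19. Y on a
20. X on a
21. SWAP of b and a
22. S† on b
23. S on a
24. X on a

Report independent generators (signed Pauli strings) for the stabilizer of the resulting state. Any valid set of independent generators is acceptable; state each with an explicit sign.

The final state is stabilized by the group generated by +IY, -ZI; other independent generating sets are equally valid.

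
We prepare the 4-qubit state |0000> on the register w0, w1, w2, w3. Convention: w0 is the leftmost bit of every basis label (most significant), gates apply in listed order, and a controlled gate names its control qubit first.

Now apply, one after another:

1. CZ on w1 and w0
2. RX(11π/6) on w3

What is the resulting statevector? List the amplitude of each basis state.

After the circuit, the state carries amplitude -sqrt(6)/4 - sqrt(2)/4 on |0000>, I*(-sqrt(6) + sqrt(2))/4 on |0001>, and 0 on every other basis state.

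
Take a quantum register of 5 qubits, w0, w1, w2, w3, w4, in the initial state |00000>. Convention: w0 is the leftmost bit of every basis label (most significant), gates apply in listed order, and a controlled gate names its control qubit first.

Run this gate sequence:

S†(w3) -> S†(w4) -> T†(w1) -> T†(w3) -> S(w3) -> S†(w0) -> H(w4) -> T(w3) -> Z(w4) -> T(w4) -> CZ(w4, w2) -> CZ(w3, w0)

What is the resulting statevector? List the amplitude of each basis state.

The final amplitudes are sqrt(2)/2 on |00000>, -sqrt(2)*exp(I*pi/4)/2 on |00001>, and 0 on every other basis state.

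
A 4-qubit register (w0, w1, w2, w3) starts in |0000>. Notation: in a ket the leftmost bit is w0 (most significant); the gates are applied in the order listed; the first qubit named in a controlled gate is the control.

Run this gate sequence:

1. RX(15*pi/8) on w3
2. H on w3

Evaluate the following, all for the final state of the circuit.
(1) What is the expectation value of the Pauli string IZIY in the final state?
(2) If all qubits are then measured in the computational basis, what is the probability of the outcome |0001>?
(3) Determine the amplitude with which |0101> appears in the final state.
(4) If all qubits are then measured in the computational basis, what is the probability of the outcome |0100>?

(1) The observable IZIY averages to -sqrt(2 - sqrt(2))/2.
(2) Outcome |0001> occurs with probability 1/2.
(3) The final state's coefficient on |0101> equals 0.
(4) The probability of measuring |0100> is 0.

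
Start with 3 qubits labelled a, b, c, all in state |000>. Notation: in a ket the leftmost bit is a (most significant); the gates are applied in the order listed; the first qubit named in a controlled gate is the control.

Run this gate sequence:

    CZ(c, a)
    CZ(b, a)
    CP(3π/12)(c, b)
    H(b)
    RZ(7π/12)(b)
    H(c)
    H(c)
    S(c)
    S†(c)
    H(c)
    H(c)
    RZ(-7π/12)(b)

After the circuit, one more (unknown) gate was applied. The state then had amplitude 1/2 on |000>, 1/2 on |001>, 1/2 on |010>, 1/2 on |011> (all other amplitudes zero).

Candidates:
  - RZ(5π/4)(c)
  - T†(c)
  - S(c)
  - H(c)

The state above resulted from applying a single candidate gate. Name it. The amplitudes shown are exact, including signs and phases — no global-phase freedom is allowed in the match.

It was H(c) that produced the state shown. Key observation: the block from step 5 through step 12 cancels to the identity and can be dropped.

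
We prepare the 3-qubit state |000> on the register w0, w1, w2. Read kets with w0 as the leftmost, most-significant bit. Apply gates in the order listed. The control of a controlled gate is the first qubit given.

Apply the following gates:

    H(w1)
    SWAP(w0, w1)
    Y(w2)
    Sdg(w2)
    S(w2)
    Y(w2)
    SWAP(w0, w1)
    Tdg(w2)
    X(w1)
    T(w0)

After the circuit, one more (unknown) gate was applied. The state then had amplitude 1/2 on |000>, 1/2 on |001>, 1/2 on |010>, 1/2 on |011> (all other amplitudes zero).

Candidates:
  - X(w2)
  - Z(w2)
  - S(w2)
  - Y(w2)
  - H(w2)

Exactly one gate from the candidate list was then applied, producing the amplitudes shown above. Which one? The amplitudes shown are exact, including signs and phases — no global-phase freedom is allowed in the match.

The unique candidate consistent with the amplitudes is H(w2). Key observation: the block from step 2 through step 7 cancels to the identity and can be dropped.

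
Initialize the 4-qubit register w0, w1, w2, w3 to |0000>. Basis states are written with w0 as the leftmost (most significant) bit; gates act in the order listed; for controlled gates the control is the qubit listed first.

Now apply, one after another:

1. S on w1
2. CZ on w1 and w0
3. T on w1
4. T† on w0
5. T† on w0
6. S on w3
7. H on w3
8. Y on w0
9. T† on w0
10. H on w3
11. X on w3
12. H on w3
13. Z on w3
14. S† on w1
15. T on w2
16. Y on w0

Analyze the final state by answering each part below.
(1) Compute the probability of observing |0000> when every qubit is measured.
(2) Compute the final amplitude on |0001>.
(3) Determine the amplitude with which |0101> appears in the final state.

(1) The probability of measuring |0000> is 1/2. Key observation: gates 10-13 undo each other exactly, leaving only the rest of the circuit to track.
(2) |0001> carries amplitude -sqrt(2)*exp(3*I*pi/4)/2 in the final state.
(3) |0101> carries amplitude 0 in the final state.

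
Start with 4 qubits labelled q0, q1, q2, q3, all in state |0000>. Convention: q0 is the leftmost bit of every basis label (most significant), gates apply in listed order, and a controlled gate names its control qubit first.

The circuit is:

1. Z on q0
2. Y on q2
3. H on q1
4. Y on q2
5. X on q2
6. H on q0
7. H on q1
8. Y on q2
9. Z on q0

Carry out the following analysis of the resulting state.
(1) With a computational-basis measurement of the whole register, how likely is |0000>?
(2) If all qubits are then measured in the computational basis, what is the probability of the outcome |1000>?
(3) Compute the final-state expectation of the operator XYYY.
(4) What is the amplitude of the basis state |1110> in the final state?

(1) A full measurement returns |0000> with probability 1/2.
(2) Outcome |1000> occurs with probability 1/2.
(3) The expectation value of XYYY is 0.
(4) The amplitude on |1110> is 0.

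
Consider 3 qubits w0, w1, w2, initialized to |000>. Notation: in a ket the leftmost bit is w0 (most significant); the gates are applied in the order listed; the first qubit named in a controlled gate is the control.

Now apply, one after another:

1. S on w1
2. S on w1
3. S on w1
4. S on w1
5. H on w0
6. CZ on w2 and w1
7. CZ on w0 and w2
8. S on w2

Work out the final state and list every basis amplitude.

The resulting statevector has amplitude sqrt(2)/2 on |000>, sqrt(2)/2 on |100>, and 0 on every other basis state.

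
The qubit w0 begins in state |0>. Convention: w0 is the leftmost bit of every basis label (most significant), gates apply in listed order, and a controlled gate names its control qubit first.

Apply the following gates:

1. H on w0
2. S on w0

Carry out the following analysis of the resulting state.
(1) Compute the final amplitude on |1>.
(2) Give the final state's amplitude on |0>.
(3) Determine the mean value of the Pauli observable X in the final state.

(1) The amplitude on |1> is sqrt(2)*I/2.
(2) |0> carries amplitude sqrt(2)/2 in the final state.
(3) The expectation value of X is 0.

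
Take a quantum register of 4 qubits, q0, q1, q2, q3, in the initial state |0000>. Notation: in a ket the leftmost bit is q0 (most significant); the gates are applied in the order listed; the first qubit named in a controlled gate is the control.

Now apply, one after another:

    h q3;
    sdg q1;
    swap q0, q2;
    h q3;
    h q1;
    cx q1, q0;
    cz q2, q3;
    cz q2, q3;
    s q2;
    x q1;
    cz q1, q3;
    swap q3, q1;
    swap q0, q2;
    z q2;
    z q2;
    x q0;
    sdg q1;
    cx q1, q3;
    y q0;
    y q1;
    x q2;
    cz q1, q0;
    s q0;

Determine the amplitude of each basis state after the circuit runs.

The final amplitudes are sqrt(2)/2 on |0100>, sqrt(2)/2 on |0111>, and 0 on every other basis state. Key observation: gates 7-8 undo each other exactly, leaving only the rest of the circuit to track.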